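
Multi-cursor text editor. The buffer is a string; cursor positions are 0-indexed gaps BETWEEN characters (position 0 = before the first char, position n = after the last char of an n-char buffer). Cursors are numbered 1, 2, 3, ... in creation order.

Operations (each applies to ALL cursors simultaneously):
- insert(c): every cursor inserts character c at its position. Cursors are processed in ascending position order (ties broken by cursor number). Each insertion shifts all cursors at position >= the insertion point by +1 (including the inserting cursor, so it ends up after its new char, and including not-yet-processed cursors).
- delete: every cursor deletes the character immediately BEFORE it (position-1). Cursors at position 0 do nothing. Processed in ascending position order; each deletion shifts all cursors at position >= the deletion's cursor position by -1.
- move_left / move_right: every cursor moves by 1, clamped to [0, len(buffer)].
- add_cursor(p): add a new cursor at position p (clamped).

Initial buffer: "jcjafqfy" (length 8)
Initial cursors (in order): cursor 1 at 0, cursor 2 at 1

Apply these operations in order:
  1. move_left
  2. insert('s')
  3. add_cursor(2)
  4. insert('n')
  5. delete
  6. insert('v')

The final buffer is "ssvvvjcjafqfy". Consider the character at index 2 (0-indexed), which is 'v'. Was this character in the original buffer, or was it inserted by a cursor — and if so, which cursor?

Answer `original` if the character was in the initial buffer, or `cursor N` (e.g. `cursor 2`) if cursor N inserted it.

Answer: cursor 1

Derivation:
After op 1 (move_left): buffer="jcjafqfy" (len 8), cursors c1@0 c2@0, authorship ........
After op 2 (insert('s')): buffer="ssjcjafqfy" (len 10), cursors c1@2 c2@2, authorship 12........
After op 3 (add_cursor(2)): buffer="ssjcjafqfy" (len 10), cursors c1@2 c2@2 c3@2, authorship 12........
After op 4 (insert('n')): buffer="ssnnnjcjafqfy" (len 13), cursors c1@5 c2@5 c3@5, authorship 12123........
After op 5 (delete): buffer="ssjcjafqfy" (len 10), cursors c1@2 c2@2 c3@2, authorship 12........
After op 6 (insert('v')): buffer="ssvvvjcjafqfy" (len 13), cursors c1@5 c2@5 c3@5, authorship 12123........
Authorship (.=original, N=cursor N): 1 2 1 2 3 . . . . . . . .
Index 2: author = 1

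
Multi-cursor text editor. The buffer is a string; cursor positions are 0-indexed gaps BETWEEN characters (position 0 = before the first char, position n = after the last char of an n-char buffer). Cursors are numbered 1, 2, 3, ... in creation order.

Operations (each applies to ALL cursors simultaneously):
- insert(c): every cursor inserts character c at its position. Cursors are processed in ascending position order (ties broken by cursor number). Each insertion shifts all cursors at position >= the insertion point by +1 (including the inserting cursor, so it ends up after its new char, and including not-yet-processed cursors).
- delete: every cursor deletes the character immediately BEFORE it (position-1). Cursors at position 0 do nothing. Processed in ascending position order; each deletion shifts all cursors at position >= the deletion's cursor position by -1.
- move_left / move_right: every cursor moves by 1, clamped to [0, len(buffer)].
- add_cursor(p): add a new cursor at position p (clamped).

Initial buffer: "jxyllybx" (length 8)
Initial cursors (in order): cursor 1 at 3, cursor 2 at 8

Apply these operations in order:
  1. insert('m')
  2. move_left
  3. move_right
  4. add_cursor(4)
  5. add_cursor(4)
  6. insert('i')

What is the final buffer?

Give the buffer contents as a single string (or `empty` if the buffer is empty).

Answer: jxymiiillybxmi

Derivation:
After op 1 (insert('m')): buffer="jxymllybxm" (len 10), cursors c1@4 c2@10, authorship ...1.....2
After op 2 (move_left): buffer="jxymllybxm" (len 10), cursors c1@3 c2@9, authorship ...1.....2
After op 3 (move_right): buffer="jxymllybxm" (len 10), cursors c1@4 c2@10, authorship ...1.....2
After op 4 (add_cursor(4)): buffer="jxymllybxm" (len 10), cursors c1@4 c3@4 c2@10, authorship ...1.....2
After op 5 (add_cursor(4)): buffer="jxymllybxm" (len 10), cursors c1@4 c3@4 c4@4 c2@10, authorship ...1.....2
After op 6 (insert('i')): buffer="jxymiiillybxmi" (len 14), cursors c1@7 c3@7 c4@7 c2@14, authorship ...1134.....22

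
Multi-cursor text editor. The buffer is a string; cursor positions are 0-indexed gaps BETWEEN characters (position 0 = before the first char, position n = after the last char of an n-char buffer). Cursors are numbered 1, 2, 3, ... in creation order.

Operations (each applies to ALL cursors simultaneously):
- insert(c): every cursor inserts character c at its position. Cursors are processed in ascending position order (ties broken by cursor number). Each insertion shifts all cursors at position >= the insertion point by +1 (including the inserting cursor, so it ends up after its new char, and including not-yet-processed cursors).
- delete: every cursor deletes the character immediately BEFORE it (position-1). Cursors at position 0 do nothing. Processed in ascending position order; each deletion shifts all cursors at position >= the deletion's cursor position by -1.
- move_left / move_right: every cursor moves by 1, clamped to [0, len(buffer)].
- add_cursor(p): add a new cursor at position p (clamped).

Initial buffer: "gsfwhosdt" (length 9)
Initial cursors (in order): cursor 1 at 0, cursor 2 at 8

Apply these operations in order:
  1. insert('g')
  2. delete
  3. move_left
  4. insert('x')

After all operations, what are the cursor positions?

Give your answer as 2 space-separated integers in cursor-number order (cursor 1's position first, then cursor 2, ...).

Answer: 1 9

Derivation:
After op 1 (insert('g')): buffer="ggsfwhosdgt" (len 11), cursors c1@1 c2@10, authorship 1........2.
After op 2 (delete): buffer="gsfwhosdt" (len 9), cursors c1@0 c2@8, authorship .........
After op 3 (move_left): buffer="gsfwhosdt" (len 9), cursors c1@0 c2@7, authorship .........
After op 4 (insert('x')): buffer="xgsfwhosxdt" (len 11), cursors c1@1 c2@9, authorship 1.......2..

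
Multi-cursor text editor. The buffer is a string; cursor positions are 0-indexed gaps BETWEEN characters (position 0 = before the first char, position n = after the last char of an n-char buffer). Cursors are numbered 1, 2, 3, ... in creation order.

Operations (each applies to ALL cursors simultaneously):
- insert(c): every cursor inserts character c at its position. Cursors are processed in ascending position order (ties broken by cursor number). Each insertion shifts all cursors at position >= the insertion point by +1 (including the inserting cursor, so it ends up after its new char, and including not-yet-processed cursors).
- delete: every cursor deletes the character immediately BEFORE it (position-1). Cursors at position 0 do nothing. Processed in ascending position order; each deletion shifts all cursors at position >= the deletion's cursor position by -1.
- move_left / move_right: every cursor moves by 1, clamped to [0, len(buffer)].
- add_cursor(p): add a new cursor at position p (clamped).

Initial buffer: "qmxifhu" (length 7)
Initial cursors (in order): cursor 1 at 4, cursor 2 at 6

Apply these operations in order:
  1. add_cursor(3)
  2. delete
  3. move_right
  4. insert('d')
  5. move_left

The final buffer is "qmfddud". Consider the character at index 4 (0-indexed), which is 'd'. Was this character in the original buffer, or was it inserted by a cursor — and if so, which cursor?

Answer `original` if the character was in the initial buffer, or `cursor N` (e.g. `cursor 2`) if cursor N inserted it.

After op 1 (add_cursor(3)): buffer="qmxifhu" (len 7), cursors c3@3 c1@4 c2@6, authorship .......
After op 2 (delete): buffer="qmfu" (len 4), cursors c1@2 c3@2 c2@3, authorship ....
After op 3 (move_right): buffer="qmfu" (len 4), cursors c1@3 c3@3 c2@4, authorship ....
After op 4 (insert('d')): buffer="qmfddud" (len 7), cursors c1@5 c3@5 c2@7, authorship ...13.2
After op 5 (move_left): buffer="qmfddud" (len 7), cursors c1@4 c3@4 c2@6, authorship ...13.2
Authorship (.=original, N=cursor N): . . . 1 3 . 2
Index 4: author = 3

Answer: cursor 3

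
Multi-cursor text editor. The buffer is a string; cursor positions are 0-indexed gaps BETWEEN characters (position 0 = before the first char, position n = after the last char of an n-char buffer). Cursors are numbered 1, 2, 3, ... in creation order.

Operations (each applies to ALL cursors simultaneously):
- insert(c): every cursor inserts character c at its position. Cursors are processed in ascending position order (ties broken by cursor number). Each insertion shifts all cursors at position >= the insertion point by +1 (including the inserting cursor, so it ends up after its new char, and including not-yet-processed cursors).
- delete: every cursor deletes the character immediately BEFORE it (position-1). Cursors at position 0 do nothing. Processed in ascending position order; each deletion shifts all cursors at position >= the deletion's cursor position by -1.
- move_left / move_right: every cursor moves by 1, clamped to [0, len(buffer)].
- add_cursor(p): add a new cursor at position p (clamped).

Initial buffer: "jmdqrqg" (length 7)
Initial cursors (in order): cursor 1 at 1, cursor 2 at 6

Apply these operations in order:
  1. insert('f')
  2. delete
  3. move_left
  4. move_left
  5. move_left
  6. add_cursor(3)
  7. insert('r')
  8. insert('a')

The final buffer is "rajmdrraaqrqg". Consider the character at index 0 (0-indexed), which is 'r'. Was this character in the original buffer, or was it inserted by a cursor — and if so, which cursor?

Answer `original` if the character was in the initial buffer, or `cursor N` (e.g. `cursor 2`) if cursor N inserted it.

Answer: cursor 1

Derivation:
After op 1 (insert('f')): buffer="jfmdqrqfg" (len 9), cursors c1@2 c2@8, authorship .1.....2.
After op 2 (delete): buffer="jmdqrqg" (len 7), cursors c1@1 c2@6, authorship .......
After op 3 (move_left): buffer="jmdqrqg" (len 7), cursors c1@0 c2@5, authorship .......
After op 4 (move_left): buffer="jmdqrqg" (len 7), cursors c1@0 c2@4, authorship .......
After op 5 (move_left): buffer="jmdqrqg" (len 7), cursors c1@0 c2@3, authorship .......
After op 6 (add_cursor(3)): buffer="jmdqrqg" (len 7), cursors c1@0 c2@3 c3@3, authorship .......
After op 7 (insert('r')): buffer="rjmdrrqrqg" (len 10), cursors c1@1 c2@6 c3@6, authorship 1...23....
After op 8 (insert('a')): buffer="rajmdrraaqrqg" (len 13), cursors c1@2 c2@9 c3@9, authorship 11...2323....
Authorship (.=original, N=cursor N): 1 1 . . . 2 3 2 3 . . . .
Index 0: author = 1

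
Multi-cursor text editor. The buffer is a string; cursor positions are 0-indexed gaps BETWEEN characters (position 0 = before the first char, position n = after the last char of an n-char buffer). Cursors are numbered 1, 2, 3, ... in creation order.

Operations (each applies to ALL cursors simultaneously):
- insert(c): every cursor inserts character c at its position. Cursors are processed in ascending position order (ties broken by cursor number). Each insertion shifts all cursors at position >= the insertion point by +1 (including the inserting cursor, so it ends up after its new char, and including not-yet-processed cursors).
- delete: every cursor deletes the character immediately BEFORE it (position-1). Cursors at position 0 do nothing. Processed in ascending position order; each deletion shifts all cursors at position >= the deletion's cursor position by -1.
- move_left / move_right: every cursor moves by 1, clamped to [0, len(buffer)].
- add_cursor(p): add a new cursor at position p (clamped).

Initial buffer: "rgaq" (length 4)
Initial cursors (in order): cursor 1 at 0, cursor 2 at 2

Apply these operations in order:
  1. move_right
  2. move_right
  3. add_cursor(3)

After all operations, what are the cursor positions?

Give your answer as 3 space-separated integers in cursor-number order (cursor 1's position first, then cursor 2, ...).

After op 1 (move_right): buffer="rgaq" (len 4), cursors c1@1 c2@3, authorship ....
After op 2 (move_right): buffer="rgaq" (len 4), cursors c1@2 c2@4, authorship ....
After op 3 (add_cursor(3)): buffer="rgaq" (len 4), cursors c1@2 c3@3 c2@4, authorship ....

Answer: 2 4 3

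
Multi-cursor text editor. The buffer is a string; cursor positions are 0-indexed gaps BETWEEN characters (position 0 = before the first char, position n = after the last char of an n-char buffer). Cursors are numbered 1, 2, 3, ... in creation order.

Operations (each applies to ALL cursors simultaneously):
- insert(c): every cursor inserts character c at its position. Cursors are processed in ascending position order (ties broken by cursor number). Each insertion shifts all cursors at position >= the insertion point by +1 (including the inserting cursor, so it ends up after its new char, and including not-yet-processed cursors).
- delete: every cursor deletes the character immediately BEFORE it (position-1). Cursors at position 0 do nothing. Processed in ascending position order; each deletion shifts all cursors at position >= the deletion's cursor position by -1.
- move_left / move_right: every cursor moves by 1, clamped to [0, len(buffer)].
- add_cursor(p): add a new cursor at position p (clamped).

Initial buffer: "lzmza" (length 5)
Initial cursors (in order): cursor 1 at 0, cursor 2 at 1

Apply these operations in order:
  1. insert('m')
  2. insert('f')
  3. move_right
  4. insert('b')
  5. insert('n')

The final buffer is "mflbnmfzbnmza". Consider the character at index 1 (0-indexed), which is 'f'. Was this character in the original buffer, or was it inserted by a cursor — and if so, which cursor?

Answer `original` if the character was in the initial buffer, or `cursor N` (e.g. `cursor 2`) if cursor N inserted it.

Answer: cursor 1

Derivation:
After op 1 (insert('m')): buffer="mlmzmza" (len 7), cursors c1@1 c2@3, authorship 1.2....
After op 2 (insert('f')): buffer="mflmfzmza" (len 9), cursors c1@2 c2@5, authorship 11.22....
After op 3 (move_right): buffer="mflmfzmza" (len 9), cursors c1@3 c2@6, authorship 11.22....
After op 4 (insert('b')): buffer="mflbmfzbmza" (len 11), cursors c1@4 c2@8, authorship 11.122.2...
After op 5 (insert('n')): buffer="mflbnmfzbnmza" (len 13), cursors c1@5 c2@10, authorship 11.1122.22...
Authorship (.=original, N=cursor N): 1 1 . 1 1 2 2 . 2 2 . . .
Index 1: author = 1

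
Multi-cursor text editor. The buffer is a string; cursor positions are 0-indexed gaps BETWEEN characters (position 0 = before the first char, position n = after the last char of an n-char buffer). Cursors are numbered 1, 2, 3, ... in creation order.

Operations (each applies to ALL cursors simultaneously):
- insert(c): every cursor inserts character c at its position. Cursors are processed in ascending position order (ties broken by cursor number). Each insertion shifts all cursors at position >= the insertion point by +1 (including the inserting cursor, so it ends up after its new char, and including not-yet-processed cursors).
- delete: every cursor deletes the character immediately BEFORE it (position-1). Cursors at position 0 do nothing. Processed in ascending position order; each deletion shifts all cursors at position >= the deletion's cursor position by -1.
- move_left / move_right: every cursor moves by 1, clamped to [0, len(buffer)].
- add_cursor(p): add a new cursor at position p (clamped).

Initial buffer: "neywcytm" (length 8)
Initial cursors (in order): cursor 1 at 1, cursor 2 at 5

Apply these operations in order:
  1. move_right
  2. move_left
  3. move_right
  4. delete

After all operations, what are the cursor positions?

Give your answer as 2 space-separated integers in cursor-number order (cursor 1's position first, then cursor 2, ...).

After op 1 (move_right): buffer="neywcytm" (len 8), cursors c1@2 c2@6, authorship ........
After op 2 (move_left): buffer="neywcytm" (len 8), cursors c1@1 c2@5, authorship ........
After op 3 (move_right): buffer="neywcytm" (len 8), cursors c1@2 c2@6, authorship ........
After op 4 (delete): buffer="nywctm" (len 6), cursors c1@1 c2@4, authorship ......

Answer: 1 4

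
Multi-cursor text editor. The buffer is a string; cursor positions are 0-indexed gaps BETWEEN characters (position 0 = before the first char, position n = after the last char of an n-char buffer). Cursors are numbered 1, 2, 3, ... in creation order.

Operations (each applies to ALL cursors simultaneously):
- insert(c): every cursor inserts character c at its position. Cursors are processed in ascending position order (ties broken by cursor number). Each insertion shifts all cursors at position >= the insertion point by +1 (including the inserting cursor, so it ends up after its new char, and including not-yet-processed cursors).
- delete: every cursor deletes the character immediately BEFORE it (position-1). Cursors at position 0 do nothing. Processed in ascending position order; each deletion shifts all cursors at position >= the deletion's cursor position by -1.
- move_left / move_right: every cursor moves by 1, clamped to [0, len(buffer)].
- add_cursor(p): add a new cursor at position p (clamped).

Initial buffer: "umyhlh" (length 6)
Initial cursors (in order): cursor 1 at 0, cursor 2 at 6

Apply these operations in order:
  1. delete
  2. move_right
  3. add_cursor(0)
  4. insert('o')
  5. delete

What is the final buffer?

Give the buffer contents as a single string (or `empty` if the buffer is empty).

Answer: umyhl

Derivation:
After op 1 (delete): buffer="umyhl" (len 5), cursors c1@0 c2@5, authorship .....
After op 2 (move_right): buffer="umyhl" (len 5), cursors c1@1 c2@5, authorship .....
After op 3 (add_cursor(0)): buffer="umyhl" (len 5), cursors c3@0 c1@1 c2@5, authorship .....
After op 4 (insert('o')): buffer="ouomyhlo" (len 8), cursors c3@1 c1@3 c2@8, authorship 3.1....2
After op 5 (delete): buffer="umyhl" (len 5), cursors c3@0 c1@1 c2@5, authorship .....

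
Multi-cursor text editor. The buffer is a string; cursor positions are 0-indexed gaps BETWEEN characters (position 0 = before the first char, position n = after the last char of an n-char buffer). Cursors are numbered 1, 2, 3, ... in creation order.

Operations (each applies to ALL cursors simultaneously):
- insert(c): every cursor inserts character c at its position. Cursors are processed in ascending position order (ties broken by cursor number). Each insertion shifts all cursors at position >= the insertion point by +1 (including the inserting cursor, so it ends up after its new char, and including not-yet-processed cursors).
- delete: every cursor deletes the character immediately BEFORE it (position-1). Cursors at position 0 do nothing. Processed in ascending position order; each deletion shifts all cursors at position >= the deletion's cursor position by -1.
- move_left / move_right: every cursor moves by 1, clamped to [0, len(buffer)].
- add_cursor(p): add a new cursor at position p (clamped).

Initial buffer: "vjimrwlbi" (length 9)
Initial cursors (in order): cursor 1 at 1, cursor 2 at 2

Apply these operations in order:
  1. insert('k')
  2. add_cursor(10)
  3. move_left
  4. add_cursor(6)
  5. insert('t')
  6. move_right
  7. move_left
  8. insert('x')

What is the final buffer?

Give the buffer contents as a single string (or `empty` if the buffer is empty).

Answer: vtxkjtxkimtxrwltxbi

Derivation:
After op 1 (insert('k')): buffer="vkjkimrwlbi" (len 11), cursors c1@2 c2@4, authorship .1.2.......
After op 2 (add_cursor(10)): buffer="vkjkimrwlbi" (len 11), cursors c1@2 c2@4 c3@10, authorship .1.2.......
After op 3 (move_left): buffer="vkjkimrwlbi" (len 11), cursors c1@1 c2@3 c3@9, authorship .1.2.......
After op 4 (add_cursor(6)): buffer="vkjkimrwlbi" (len 11), cursors c1@1 c2@3 c4@6 c3@9, authorship .1.2.......
After op 5 (insert('t')): buffer="vtkjtkimtrwltbi" (len 15), cursors c1@2 c2@5 c4@9 c3@13, authorship .11.22..4...3..
After op 6 (move_right): buffer="vtkjtkimtrwltbi" (len 15), cursors c1@3 c2@6 c4@10 c3@14, authorship .11.22..4...3..
After op 7 (move_left): buffer="vtkjtkimtrwltbi" (len 15), cursors c1@2 c2@5 c4@9 c3@13, authorship .11.22..4...3..
After op 8 (insert('x')): buffer="vtxkjtxkimtxrwltxbi" (len 19), cursors c1@3 c2@7 c4@12 c3@17, authorship .111.222..44...33..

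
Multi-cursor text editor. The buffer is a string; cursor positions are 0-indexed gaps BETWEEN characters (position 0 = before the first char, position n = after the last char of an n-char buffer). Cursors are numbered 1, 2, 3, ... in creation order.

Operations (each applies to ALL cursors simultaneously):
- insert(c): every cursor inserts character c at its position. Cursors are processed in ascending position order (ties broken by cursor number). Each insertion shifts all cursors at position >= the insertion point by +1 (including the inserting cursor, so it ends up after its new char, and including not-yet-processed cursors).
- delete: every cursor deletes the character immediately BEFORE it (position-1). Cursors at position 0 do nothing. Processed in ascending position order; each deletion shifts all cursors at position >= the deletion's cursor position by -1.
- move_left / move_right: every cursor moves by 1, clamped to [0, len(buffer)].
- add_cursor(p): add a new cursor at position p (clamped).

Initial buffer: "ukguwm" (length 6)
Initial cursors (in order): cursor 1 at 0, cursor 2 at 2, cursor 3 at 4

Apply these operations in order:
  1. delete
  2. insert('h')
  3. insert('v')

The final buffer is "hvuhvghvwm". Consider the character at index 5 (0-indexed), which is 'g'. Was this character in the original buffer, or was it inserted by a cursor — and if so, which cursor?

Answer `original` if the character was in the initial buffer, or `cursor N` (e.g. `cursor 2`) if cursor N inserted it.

Answer: original

Derivation:
After op 1 (delete): buffer="ugwm" (len 4), cursors c1@0 c2@1 c3@2, authorship ....
After op 2 (insert('h')): buffer="huhghwm" (len 7), cursors c1@1 c2@3 c3@5, authorship 1.2.3..
After op 3 (insert('v')): buffer="hvuhvghvwm" (len 10), cursors c1@2 c2@5 c3@8, authorship 11.22.33..
Authorship (.=original, N=cursor N): 1 1 . 2 2 . 3 3 . .
Index 5: author = original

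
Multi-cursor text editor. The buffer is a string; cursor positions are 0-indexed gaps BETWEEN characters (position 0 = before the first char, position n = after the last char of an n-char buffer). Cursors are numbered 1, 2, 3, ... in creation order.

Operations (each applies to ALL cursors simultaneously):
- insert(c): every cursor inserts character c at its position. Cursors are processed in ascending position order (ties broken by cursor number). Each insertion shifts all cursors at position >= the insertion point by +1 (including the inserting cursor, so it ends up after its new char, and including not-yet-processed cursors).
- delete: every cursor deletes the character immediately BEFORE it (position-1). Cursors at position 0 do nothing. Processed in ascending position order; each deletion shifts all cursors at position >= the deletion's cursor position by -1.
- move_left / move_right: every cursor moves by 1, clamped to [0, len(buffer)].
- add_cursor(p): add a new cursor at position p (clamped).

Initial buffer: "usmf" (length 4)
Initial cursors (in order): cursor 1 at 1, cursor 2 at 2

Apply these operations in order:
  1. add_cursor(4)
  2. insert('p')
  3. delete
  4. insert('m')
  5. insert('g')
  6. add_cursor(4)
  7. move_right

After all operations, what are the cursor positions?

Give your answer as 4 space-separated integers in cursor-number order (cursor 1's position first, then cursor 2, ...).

After op 1 (add_cursor(4)): buffer="usmf" (len 4), cursors c1@1 c2@2 c3@4, authorship ....
After op 2 (insert('p')): buffer="upspmfp" (len 7), cursors c1@2 c2@4 c3@7, authorship .1.2..3
After op 3 (delete): buffer="usmf" (len 4), cursors c1@1 c2@2 c3@4, authorship ....
After op 4 (insert('m')): buffer="umsmmfm" (len 7), cursors c1@2 c2@4 c3@7, authorship .1.2..3
After op 5 (insert('g')): buffer="umgsmgmfmg" (len 10), cursors c1@3 c2@6 c3@10, authorship .11.22..33
After op 6 (add_cursor(4)): buffer="umgsmgmfmg" (len 10), cursors c1@3 c4@4 c2@6 c3@10, authorship .11.22..33
After op 7 (move_right): buffer="umgsmgmfmg" (len 10), cursors c1@4 c4@5 c2@7 c3@10, authorship .11.22..33

Answer: 4 7 10 5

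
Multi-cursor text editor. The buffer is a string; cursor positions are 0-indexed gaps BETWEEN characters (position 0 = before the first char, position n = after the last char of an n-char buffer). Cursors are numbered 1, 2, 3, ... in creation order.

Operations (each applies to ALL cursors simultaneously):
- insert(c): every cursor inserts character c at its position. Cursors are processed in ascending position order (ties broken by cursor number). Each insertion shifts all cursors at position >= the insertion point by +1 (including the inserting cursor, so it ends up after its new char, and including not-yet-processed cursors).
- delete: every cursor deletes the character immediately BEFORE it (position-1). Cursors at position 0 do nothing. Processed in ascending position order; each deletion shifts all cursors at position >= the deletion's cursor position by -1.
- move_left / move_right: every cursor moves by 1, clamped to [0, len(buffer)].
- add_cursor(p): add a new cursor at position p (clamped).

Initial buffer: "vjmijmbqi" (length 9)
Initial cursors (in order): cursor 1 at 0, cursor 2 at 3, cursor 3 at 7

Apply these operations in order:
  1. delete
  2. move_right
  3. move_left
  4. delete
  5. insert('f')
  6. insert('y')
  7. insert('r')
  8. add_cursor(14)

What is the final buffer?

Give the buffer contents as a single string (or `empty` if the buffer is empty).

After op 1 (delete): buffer="vjijmqi" (len 7), cursors c1@0 c2@2 c3@5, authorship .......
After op 2 (move_right): buffer="vjijmqi" (len 7), cursors c1@1 c2@3 c3@6, authorship .......
After op 3 (move_left): buffer="vjijmqi" (len 7), cursors c1@0 c2@2 c3@5, authorship .......
After op 4 (delete): buffer="vijqi" (len 5), cursors c1@0 c2@1 c3@3, authorship .....
After op 5 (insert('f')): buffer="fvfijfqi" (len 8), cursors c1@1 c2@3 c3@6, authorship 1.2..3..
After op 6 (insert('y')): buffer="fyvfyijfyqi" (len 11), cursors c1@2 c2@5 c3@9, authorship 11.22..33..
After op 7 (insert('r')): buffer="fyrvfyrijfyrqi" (len 14), cursors c1@3 c2@7 c3@12, authorship 111.222..333..
After op 8 (add_cursor(14)): buffer="fyrvfyrijfyrqi" (len 14), cursors c1@3 c2@7 c3@12 c4@14, authorship 111.222..333..

Answer: fyrvfyrijfyrqi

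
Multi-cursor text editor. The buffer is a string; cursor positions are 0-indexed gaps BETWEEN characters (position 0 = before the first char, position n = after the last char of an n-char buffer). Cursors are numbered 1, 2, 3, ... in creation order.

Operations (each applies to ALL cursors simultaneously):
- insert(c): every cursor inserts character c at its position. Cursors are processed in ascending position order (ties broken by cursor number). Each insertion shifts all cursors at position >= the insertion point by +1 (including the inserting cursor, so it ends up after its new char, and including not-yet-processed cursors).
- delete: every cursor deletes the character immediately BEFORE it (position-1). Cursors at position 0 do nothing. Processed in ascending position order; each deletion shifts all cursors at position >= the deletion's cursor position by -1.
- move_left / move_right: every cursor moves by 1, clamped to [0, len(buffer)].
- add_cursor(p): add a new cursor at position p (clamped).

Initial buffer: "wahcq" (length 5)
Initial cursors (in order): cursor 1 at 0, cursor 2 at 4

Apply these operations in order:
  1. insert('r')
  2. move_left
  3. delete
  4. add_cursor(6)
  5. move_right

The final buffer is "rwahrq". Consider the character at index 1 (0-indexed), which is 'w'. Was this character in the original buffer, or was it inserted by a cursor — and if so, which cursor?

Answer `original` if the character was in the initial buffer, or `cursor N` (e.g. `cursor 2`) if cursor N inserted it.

After op 1 (insert('r')): buffer="rwahcrq" (len 7), cursors c1@1 c2@6, authorship 1....2.
After op 2 (move_left): buffer="rwahcrq" (len 7), cursors c1@0 c2@5, authorship 1....2.
After op 3 (delete): buffer="rwahrq" (len 6), cursors c1@0 c2@4, authorship 1...2.
After op 4 (add_cursor(6)): buffer="rwahrq" (len 6), cursors c1@0 c2@4 c3@6, authorship 1...2.
After op 5 (move_right): buffer="rwahrq" (len 6), cursors c1@1 c2@5 c3@6, authorship 1...2.
Authorship (.=original, N=cursor N): 1 . . . 2 .
Index 1: author = original

Answer: original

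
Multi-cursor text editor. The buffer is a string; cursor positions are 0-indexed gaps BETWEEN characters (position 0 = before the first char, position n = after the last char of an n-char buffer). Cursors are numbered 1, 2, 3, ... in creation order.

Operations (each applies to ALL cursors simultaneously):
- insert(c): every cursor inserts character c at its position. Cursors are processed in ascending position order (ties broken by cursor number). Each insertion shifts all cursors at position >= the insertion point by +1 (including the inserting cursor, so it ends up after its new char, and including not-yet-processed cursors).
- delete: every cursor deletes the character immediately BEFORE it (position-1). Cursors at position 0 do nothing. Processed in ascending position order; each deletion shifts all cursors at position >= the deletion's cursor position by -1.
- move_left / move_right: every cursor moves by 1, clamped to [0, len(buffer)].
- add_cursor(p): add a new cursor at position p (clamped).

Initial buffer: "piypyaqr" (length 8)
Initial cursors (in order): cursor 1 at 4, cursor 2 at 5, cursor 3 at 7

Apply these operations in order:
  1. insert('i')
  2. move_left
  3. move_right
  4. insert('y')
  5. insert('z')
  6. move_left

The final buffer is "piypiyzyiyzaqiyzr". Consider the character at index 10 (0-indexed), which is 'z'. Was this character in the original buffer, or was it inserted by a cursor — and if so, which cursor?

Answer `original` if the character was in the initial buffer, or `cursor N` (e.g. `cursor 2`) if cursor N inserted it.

Answer: cursor 2

Derivation:
After op 1 (insert('i')): buffer="piypiyiaqir" (len 11), cursors c1@5 c2@7 c3@10, authorship ....1.2..3.
After op 2 (move_left): buffer="piypiyiaqir" (len 11), cursors c1@4 c2@6 c3@9, authorship ....1.2..3.
After op 3 (move_right): buffer="piypiyiaqir" (len 11), cursors c1@5 c2@7 c3@10, authorship ....1.2..3.
After op 4 (insert('y')): buffer="piypiyyiyaqiyr" (len 14), cursors c1@6 c2@9 c3@13, authorship ....11.22..33.
After op 5 (insert('z')): buffer="piypiyzyiyzaqiyzr" (len 17), cursors c1@7 c2@11 c3@16, authorship ....111.222..333.
After op 6 (move_left): buffer="piypiyzyiyzaqiyzr" (len 17), cursors c1@6 c2@10 c3@15, authorship ....111.222..333.
Authorship (.=original, N=cursor N): . . . . 1 1 1 . 2 2 2 . . 3 3 3 .
Index 10: author = 2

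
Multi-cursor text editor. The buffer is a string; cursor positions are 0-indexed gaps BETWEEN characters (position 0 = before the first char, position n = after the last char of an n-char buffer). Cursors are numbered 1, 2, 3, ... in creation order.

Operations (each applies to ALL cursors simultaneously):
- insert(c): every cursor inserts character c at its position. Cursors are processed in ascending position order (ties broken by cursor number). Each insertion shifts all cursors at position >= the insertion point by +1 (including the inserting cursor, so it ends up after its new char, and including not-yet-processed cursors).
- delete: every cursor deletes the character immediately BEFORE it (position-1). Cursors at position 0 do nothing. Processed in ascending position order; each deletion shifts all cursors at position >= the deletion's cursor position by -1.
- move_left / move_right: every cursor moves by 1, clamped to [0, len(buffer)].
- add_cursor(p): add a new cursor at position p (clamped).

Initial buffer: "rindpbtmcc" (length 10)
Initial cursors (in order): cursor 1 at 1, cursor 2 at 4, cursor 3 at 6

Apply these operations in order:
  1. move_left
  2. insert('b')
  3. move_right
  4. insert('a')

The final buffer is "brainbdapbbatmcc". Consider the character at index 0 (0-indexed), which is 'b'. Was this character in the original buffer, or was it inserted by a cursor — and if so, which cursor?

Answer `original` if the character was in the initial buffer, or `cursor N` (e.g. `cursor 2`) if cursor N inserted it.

After op 1 (move_left): buffer="rindpbtmcc" (len 10), cursors c1@0 c2@3 c3@5, authorship ..........
After op 2 (insert('b')): buffer="brinbdpbbtmcc" (len 13), cursors c1@1 c2@5 c3@8, authorship 1...2..3.....
After op 3 (move_right): buffer="brinbdpbbtmcc" (len 13), cursors c1@2 c2@6 c3@9, authorship 1...2..3.....
After op 4 (insert('a')): buffer="brainbdapbbatmcc" (len 16), cursors c1@3 c2@8 c3@12, authorship 1.1..2.2.3.3....
Authorship (.=original, N=cursor N): 1 . 1 . . 2 . 2 . 3 . 3 . . . .
Index 0: author = 1

Answer: cursor 1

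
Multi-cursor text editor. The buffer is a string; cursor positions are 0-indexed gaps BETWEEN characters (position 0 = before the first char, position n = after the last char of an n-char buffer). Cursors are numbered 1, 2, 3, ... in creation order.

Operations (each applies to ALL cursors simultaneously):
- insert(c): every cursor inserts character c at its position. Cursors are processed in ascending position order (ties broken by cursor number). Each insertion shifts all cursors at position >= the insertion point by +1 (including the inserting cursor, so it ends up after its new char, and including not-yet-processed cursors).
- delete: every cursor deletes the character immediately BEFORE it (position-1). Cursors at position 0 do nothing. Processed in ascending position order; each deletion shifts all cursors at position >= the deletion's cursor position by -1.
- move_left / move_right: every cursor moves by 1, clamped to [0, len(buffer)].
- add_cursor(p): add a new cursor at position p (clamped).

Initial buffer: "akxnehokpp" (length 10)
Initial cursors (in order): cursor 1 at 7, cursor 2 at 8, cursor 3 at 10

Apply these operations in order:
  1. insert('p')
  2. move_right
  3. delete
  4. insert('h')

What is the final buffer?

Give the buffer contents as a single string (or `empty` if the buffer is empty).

Answer: akxnehophphph

Derivation:
After op 1 (insert('p')): buffer="akxnehopkpppp" (len 13), cursors c1@8 c2@10 c3@13, authorship .......1.2..3
After op 2 (move_right): buffer="akxnehopkpppp" (len 13), cursors c1@9 c2@11 c3@13, authorship .......1.2..3
After op 3 (delete): buffer="akxnehoppp" (len 10), cursors c1@8 c2@9 c3@10, authorship .......12.
After op 4 (insert('h')): buffer="akxnehophphph" (len 13), cursors c1@9 c2@11 c3@13, authorship .......1122.3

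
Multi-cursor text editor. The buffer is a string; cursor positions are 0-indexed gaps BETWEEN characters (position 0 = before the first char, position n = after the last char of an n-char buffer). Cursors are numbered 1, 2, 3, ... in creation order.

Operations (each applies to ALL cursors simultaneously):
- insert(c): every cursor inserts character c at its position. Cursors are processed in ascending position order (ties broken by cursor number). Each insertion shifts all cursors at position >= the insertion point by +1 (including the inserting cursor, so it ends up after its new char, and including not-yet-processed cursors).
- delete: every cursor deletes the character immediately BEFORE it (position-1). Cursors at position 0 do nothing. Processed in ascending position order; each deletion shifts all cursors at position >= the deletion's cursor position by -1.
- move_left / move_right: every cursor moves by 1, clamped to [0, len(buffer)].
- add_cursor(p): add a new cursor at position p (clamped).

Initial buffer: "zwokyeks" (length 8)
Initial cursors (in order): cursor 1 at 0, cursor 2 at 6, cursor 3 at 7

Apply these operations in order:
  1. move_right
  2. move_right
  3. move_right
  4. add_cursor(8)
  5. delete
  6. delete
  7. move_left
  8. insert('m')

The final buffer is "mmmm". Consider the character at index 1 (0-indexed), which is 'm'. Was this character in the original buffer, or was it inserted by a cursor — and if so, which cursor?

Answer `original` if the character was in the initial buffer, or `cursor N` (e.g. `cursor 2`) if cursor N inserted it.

Answer: cursor 2

Derivation:
After op 1 (move_right): buffer="zwokyeks" (len 8), cursors c1@1 c2@7 c3@8, authorship ........
After op 2 (move_right): buffer="zwokyeks" (len 8), cursors c1@2 c2@8 c3@8, authorship ........
After op 3 (move_right): buffer="zwokyeks" (len 8), cursors c1@3 c2@8 c3@8, authorship ........
After op 4 (add_cursor(8)): buffer="zwokyeks" (len 8), cursors c1@3 c2@8 c3@8 c4@8, authorship ........
After op 5 (delete): buffer="zwky" (len 4), cursors c1@2 c2@4 c3@4 c4@4, authorship ....
After op 6 (delete): buffer="" (len 0), cursors c1@0 c2@0 c3@0 c4@0, authorship 
After op 7 (move_left): buffer="" (len 0), cursors c1@0 c2@0 c3@0 c4@0, authorship 
After op 8 (insert('m')): buffer="mmmm" (len 4), cursors c1@4 c2@4 c3@4 c4@4, authorship 1234
Authorship (.=original, N=cursor N): 1 2 3 4
Index 1: author = 2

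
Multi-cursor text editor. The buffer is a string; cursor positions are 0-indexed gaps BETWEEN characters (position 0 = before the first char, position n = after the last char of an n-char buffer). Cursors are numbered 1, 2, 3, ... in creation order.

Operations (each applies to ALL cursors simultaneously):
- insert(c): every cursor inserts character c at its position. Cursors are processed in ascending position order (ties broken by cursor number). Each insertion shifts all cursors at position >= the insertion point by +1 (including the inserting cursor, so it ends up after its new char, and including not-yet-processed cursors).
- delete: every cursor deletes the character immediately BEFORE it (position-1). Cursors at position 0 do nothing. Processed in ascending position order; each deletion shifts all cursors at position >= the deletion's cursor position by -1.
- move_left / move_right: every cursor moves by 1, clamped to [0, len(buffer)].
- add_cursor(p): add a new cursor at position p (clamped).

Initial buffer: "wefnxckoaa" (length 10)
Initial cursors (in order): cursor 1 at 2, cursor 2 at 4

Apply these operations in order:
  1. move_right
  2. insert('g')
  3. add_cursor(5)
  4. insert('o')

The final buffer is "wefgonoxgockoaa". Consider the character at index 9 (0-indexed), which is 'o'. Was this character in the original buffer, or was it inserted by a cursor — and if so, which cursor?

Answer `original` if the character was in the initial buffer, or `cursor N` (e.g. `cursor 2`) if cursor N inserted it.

After op 1 (move_right): buffer="wefnxckoaa" (len 10), cursors c1@3 c2@5, authorship ..........
After op 2 (insert('g')): buffer="wefgnxgckoaa" (len 12), cursors c1@4 c2@7, authorship ...1..2.....
After op 3 (add_cursor(5)): buffer="wefgnxgckoaa" (len 12), cursors c1@4 c3@5 c2@7, authorship ...1..2.....
After op 4 (insert('o')): buffer="wefgonoxgockoaa" (len 15), cursors c1@5 c3@7 c2@10, authorship ...11.3.22.....
Authorship (.=original, N=cursor N): . . . 1 1 . 3 . 2 2 . . . . .
Index 9: author = 2

Answer: cursor 2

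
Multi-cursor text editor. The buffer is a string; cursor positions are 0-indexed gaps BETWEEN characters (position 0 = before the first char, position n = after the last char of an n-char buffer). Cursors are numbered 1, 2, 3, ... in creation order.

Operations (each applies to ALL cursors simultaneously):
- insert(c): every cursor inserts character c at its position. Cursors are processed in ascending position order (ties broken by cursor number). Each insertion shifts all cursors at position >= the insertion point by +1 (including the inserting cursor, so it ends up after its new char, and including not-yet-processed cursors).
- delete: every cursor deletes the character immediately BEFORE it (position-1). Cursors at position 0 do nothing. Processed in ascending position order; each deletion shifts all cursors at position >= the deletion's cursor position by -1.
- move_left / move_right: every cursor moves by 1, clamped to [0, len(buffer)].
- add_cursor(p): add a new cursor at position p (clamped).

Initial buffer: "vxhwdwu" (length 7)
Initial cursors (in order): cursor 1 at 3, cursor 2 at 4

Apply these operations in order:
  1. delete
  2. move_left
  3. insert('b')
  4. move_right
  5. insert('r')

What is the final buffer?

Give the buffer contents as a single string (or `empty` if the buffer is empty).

After op 1 (delete): buffer="vxdwu" (len 5), cursors c1@2 c2@2, authorship .....
After op 2 (move_left): buffer="vxdwu" (len 5), cursors c1@1 c2@1, authorship .....
After op 3 (insert('b')): buffer="vbbxdwu" (len 7), cursors c1@3 c2@3, authorship .12....
After op 4 (move_right): buffer="vbbxdwu" (len 7), cursors c1@4 c2@4, authorship .12....
After op 5 (insert('r')): buffer="vbbxrrdwu" (len 9), cursors c1@6 c2@6, authorship .12.12...

Answer: vbbxrrdwu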